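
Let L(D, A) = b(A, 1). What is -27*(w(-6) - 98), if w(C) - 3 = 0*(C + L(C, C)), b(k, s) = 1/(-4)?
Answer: 2565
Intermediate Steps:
b(k, s) = -1/4
L(D, A) = -1/4
w(C) = 3 (w(C) = 3 + 0*(C - 1/4) = 3 + 0*(-1/4 + C) = 3 + 0 = 3)
-27*(w(-6) - 98) = -27*(3 - 98) = -27*(-95) = 2565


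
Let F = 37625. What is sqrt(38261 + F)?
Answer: sqrt(75886) ≈ 275.47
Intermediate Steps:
sqrt(38261 + F) = sqrt(38261 + 37625) = sqrt(75886)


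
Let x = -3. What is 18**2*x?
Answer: -972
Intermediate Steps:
18**2*x = 18**2*(-3) = 324*(-3) = -972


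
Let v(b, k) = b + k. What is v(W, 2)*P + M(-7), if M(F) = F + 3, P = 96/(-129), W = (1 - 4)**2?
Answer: -524/43 ≈ -12.186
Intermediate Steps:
W = 9 (W = (-3)**2 = 9)
P = -32/43 (P = 96*(-1/129) = -32/43 ≈ -0.74419)
M(F) = 3 + F
v(W, 2)*P + M(-7) = (9 + 2)*(-32/43) + (3 - 7) = 11*(-32/43) - 4 = -352/43 - 4 = -524/43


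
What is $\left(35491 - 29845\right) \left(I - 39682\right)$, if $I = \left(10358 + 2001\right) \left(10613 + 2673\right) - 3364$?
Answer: $926839613688$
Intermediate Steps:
$I = 164198310$ ($I = 12359 \cdot 13286 - 3364 = 164201674 - 3364 = 164198310$)
$\left(35491 - 29845\right) \left(I - 39682\right) = \left(35491 - 29845\right) \left(164198310 - 39682\right) = 5646 \cdot 164158628 = 926839613688$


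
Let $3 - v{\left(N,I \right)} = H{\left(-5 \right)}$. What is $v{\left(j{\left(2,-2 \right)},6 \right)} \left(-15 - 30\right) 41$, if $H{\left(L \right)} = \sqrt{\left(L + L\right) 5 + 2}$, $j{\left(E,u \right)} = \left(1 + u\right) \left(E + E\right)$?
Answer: $-5535 + 7380 i \sqrt{3} \approx -5535.0 + 12783.0 i$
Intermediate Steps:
$j{\left(E,u \right)} = 2 E \left(1 + u\right)$ ($j{\left(E,u \right)} = \left(1 + u\right) 2 E = 2 E \left(1 + u\right)$)
$H{\left(L \right)} = \sqrt{2 + 10 L}$ ($H{\left(L \right)} = \sqrt{2 L 5 + 2} = \sqrt{10 L + 2} = \sqrt{2 + 10 L}$)
$v{\left(N,I \right)} = 3 - 4 i \sqrt{3}$ ($v{\left(N,I \right)} = 3 - \sqrt{2 + 10 \left(-5\right)} = 3 - \sqrt{2 - 50} = 3 - \sqrt{-48} = 3 - 4 i \sqrt{3}$)
$v{\left(j{\left(2,-2 \right)},6 \right)} \left(-15 - 30\right) 41 = \left(3 - 4 i \sqrt{3}\right) \left(-15 - 30\right) 41 = \left(3 - 4 i \sqrt{3}\right) \left(-45\right) 41 = \left(-135 + 180 i \sqrt{3}\right) 41 = -5535 + 7380 i \sqrt{3}$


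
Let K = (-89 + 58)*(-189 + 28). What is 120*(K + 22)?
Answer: 601560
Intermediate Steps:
K = 4991 (K = -31*(-161) = 4991)
120*(K + 22) = 120*(4991 + 22) = 120*5013 = 601560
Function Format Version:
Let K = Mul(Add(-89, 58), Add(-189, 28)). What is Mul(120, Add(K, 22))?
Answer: 601560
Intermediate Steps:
K = 4991 (K = Mul(-31, -161) = 4991)
Mul(120, Add(K, 22)) = Mul(120, Add(4991, 22)) = Mul(120, 5013) = 601560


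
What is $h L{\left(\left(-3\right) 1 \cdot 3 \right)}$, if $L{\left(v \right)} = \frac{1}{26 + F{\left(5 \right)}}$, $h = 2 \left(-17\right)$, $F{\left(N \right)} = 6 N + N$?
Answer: $- \frac{34}{61} \approx -0.55738$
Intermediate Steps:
$F{\left(N \right)} = 7 N$
$h = -34$
$L{\left(v \right)} = \frac{1}{61}$ ($L{\left(v \right)} = \frac{1}{26 + 7 \cdot 5} = \frac{1}{26 + 35} = \frac{1}{61}$)
$h L{\left(\left(-3\right) 1 \cdot 3 \right)} = \left(-34\right) \frac{1}{61} = - \frac{34}{61}$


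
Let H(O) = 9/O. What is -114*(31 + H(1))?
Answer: -4560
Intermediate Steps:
-114*(31 + H(1)) = -114*(31 + 9/1) = -114*(31 + 9*1) = -114*(31 + 9) = -114*40 = -4560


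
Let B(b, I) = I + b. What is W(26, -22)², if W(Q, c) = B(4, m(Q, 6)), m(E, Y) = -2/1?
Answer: 4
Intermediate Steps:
m(E, Y) = -2 (m(E, Y) = -2*1 = -2)
W(Q, c) = 2 (W(Q, c) = -2 + 4 = 2)
W(26, -22)² = 2² = 4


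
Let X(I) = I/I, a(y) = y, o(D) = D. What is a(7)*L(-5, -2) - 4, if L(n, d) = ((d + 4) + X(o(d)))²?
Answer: 59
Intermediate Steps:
X(I) = 1
L(n, d) = (5 + d)² (L(n, d) = ((d + 4) + 1)² = ((4 + d) + 1)² = (5 + d)²)
a(7)*L(-5, -2) - 4 = 7*(5 - 2)² - 4 = 7*3² - 4 = 7*9 - 4 = 63 - 4 = 59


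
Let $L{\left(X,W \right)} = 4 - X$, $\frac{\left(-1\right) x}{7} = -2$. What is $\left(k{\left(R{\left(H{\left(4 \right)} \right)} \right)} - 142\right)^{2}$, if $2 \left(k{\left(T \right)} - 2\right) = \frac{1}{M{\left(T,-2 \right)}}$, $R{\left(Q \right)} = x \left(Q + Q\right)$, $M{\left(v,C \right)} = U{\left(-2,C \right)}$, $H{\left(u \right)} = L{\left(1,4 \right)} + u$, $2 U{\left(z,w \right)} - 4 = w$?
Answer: $\frac{77841}{4} \approx 19460.0$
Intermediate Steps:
$x = 14$ ($x = \left(-7\right) \left(-2\right) = 14$)
$U{\left(z,w \right)} = 2 + \frac{w}{2}$
$H{\left(u \right)} = 3 + u$ ($H{\left(u \right)} = \left(4 - 1\right) + u = 3 + u$)
$M{\left(v,C \right)} = 2 + \frac{C}{2}$
$R{\left(Q \right)} = 28 Q$ ($R{\left(Q \right)} = 14 \left(Q + Q\right) = 14 \cdot 2 Q = 28 Q$)
$k{\left(T \right)} = \frac{5}{2}$ ($k{\left(T \right)} = 2 + \frac{1}{2 \left(2 + \frac{1}{2} \left(-2\right)\right)} = 2 + \frac{1}{2 \left(2 - 1\right)} = 2 + \frac{1}{2 \cdot 1} = 2 + \frac{1}{2} \cdot 1 = 2 + \frac{1}{2} = \frac{5}{2}$)
$\left(k{\left(R{\left(H{\left(4 \right)} \right)} \right)} - 142\right)^{2} = \left(\frac{5}{2} - 142\right)^{2} = \left(- \frac{279}{2}\right)^{2} = \frac{77841}{4}$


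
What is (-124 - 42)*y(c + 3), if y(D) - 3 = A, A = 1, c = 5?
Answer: -664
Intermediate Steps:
y(D) = 4 (y(D) = 3 + 1 = 4)
(-124 - 42)*y(c + 3) = (-124 - 42)*4 = -166*4 = -664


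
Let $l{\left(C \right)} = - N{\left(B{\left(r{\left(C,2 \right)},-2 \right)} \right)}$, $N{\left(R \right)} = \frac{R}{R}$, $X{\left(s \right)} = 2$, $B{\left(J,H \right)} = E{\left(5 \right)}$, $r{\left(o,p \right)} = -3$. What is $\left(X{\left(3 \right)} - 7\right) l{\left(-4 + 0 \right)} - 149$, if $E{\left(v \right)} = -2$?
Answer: $-144$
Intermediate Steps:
$B{\left(J,H \right)} = -2$
$N{\left(R \right)} = 1$
$l{\left(C \right)} = -1$ ($l{\left(C \right)} = \left(-1\right) 1 = -1$)
$\left(X{\left(3 \right)} - 7\right) l{\left(-4 + 0 \right)} - 149 = \left(2 - 7\right) \left(-1\right) - 149 = \left(-5\right) \left(-1\right) - 149 = 5 - 149 = -144$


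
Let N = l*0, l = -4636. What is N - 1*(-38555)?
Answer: 38555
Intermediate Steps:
N = 0 (N = -4636*0 = 0)
N - 1*(-38555) = 0 - 1*(-38555) = 0 + 38555 = 38555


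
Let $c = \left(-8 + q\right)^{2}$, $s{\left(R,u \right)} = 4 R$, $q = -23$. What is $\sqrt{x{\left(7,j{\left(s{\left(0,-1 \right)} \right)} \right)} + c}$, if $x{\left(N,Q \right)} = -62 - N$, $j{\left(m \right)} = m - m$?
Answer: $2 \sqrt{223} \approx 29.866$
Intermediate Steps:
$j{\left(m \right)} = 0$
$c = 961$ ($c = \left(-8 - 23\right)^{2} = \left(-31\right)^{2} = 961$)
$\sqrt{x{\left(7,j{\left(s{\left(0,-1 \right)} \right)} \right)} + c} = \sqrt{\left(-62 - 7\right) + 961} = \sqrt{-69 + 961} = \sqrt{892} = 2 \sqrt{223}$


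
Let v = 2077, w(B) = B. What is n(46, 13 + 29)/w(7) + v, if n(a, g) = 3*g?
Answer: 2095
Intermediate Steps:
n(46, 13 + 29)/w(7) + v = (3*(13 + 29))/7 + 2077 = (3*42)*(⅐) + 2077 = 126*(⅐) + 2077 = 18 + 2077 = 2095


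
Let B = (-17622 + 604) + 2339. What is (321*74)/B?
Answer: -7918/4893 ≈ -1.6182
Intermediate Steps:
B = -14679 (B = -17018 + 2339 = -14679)
(321*74)/B = (321*74)/(-14679) = 23754*(-1/14679) = -7918/4893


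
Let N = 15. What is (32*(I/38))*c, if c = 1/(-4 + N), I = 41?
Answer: 656/209 ≈ 3.1388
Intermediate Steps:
c = 1/11 (c = 1/(-4 + 15) = 1/11 ≈ 0.090909)
(32*(I/38))*c = (32*(41/38))*(1/11) = (656/19)*(1/11) = 656/209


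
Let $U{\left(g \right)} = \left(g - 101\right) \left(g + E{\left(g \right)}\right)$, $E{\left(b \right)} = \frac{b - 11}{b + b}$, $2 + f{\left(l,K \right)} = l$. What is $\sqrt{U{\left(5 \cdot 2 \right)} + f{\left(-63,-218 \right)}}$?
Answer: $\frac{i \sqrt{97045}}{10} \approx 31.152 i$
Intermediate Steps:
$f{\left(l,K \right)} = -2 + l$
$E{\left(b \right)} = \frac{-11 + b}{2 b}$
$U{\left(g \right)} = \left(-101 + g\right) \left(g + \frac{-11 + g}{2 g}\right)$ ($U{\left(g \right)} = \left(g - 101\right) \left(g + \frac{-11 + g}{2 g}\right) = \left(-101 + g\right) \left(g + \frac{-11 + g}{2 g}\right)$)
$\sqrt{U{\left(5 \cdot 2 \right)} + f{\left(-63,-218 \right)}} = \sqrt{\left(-56 + \left(5 \cdot 2\right)^{2} - \frac{201 \cdot 5 \cdot 2}{2} + \frac{1111}{2 \cdot 5 \cdot 2}\right) - 65} = \sqrt{\left(-56 + 10^{2} - 1005 + \frac{1111}{2 \cdot 10}\right) - 65} = \sqrt{\left(-56 + 100 - 1005 + \frac{1111}{2} \cdot \frac{1}{10}\right) - 65} = \sqrt{\left(-56 + 100 - 1005 + \frac{1111}{20}\right) - 65} = \sqrt{- \frac{18109}{20} - 65} = \sqrt{- \frac{19409}{20}} = \frac{i \sqrt{97045}}{10}$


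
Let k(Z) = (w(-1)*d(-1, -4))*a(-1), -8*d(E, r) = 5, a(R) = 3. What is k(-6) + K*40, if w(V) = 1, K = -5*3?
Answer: -4815/8 ≈ -601.88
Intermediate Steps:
d(E, r) = -5/8 (d(E, r) = -⅛*5 = -5/8)
K = -15
k(Z) = -15/8 (k(Z) = (1*(-5/8))*3 = -5/8*3 = -15/8)
k(-6) + K*40 = -15/8 - 15*40 = -15/8 - 600 = -4815/8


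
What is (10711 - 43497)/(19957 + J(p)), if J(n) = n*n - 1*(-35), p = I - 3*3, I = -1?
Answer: -16393/10046 ≈ -1.6318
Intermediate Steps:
p = -10 (p = -1 - 3*3 = -1 - 9 = -10)
J(n) = 35 + n² (J(n) = n² + 35 = 35 + n²)
(10711 - 43497)/(19957 + J(p)) = (10711 - 43497)/(19957 + (35 + (-10)²)) = -32786/(19957 + (35 + 100)) = -32786/(19957 + 135) = -32786/20092 = -32786*1/20092 = -16393/10046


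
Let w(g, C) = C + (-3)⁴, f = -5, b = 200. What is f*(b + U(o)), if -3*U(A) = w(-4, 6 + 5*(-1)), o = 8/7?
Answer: -2590/3 ≈ -863.33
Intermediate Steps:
o = 8/7 (o = 8*(⅐) = 8/7 ≈ 1.1429)
w(g, C) = 81 + C (w(g, C) = C + 81 = 81 + C)
U(A) = -82/3 (U(A) = -(81 + (6 + 5*(-1)))/3 = -(81 + (6 - 5))/3 = -(81 + 1)/3 = -⅓*82 = -82/3)
f*(b + U(o)) = -5*(200 - 82/3) = -5*518/3 = -2590/3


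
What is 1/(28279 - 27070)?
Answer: 1/1209 ≈ 0.00082713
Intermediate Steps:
1/(28279 - 27070) = 1/1209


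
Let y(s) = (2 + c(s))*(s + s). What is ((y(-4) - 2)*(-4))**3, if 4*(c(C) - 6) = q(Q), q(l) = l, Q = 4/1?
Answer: 25934336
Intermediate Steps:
Q = 4 (Q = 4*1 = 4)
c(C) = 7 (c(C) = 6 + (1/4)*4 = 6 + 1 = 7)
y(s) = 18*s (y(s) = (2 + 7)*(s + s) = 9*(2*s) = 18*s)
((y(-4) - 2)*(-4))**3 = ((18*(-4) - 2)*(-4))**3 = ((-72 - 2)*(-4))**3 = (-74*(-4))**3 = 296**3 = 25934336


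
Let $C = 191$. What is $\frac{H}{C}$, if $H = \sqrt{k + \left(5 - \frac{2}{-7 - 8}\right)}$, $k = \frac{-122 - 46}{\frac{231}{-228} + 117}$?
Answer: $\frac{\sqrt{2576985915}}{5050995} \approx 0.01005$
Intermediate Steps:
$k = - \frac{12768}{8815}$ ($k = - \frac{168}{231 \left(- \frac{1}{228}\right) + 117} = - \frac{168}{- \frac{77}{76} + 117} = - \frac{168}{\frac{8815}{76}} = \left(-168\right) \frac{76}{8815} = - \frac{12768}{8815} \approx -1.4484$)
$H = \frac{\sqrt{2576985915}}{26445}$ ($H = \sqrt{- \frac{12768}{8815} + \left(5 - \frac{2}{-7 - 8}\right)} = \sqrt{- \frac{12768}{8815} + \left(5 - \frac{2}{-15}\right)} = \sqrt{- \frac{12768}{8815} + \left(5 - - \frac{2}{15}\right)} = \sqrt{- \frac{12768}{8815} + \left(5 + \frac{2}{15}\right)} = \sqrt{- \frac{12768}{8815} + \frac{77}{15}} = \sqrt{\frac{97447}{26445}} = \frac{\sqrt{2576985915}}{26445} \approx 1.9196$)
$\frac{H}{C} = \frac{\frac{1}{26445} \sqrt{2576985915}}{191} = \frac{\sqrt{2576985915}}{26445} \cdot \frac{1}{191} = \frac{\sqrt{2576985915}}{5050995}$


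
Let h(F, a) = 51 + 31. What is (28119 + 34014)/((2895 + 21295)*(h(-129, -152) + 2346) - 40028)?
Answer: 62133/58693292 ≈ 0.0010586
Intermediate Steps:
h(F, a) = 82
(28119 + 34014)/((2895 + 21295)*(h(-129, -152) + 2346) - 40028) = (28119 + 34014)/((2895 + 21295)*(82 + 2346) - 40028) = 62133/(24190*2428 - 40028) = 62133/(58733320 - 40028) = 62133/58693292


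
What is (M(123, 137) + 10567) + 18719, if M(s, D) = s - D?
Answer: 29272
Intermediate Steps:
(M(123, 137) + 10567) + 18719 = ((123 - 1*137) + 10567) + 18719 = ((123 - 137) + 10567) + 18719 = (-14 + 10567) + 18719 = 10553 + 18719 = 29272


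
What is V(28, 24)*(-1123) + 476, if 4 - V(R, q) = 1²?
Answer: -2893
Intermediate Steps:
V(R, q) = 3 (V(R, q) = 4 - 1*1² = 4 - 1*1 = 4 - 1 = 3)
V(28, 24)*(-1123) + 476 = 3*(-1123) + 476 = -3369 + 476 = -2893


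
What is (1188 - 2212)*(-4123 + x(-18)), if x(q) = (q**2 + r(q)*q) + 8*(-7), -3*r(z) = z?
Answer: 4058112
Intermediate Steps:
r(z) = -z/3
x(q) = -56 + 2*q**2/3 (x(q) = (q**2 + (-q/3)*q) + 8*(-7) = (q**2 - q**2/3) - 56 = 2*q**2/3 - 56 = -56 + 2*q**2/3)
(1188 - 2212)*(-4123 + x(-18)) = (1188 - 2212)*(-4123 + (-56 + (2/3)*(-18)**2)) = -1024*(-4123 + (-56 + (2/3)*324)) = -1024*(-4123 + (-56 + 216)) = -1024*(-4123 + 160) = -1024*(-3963) = 4058112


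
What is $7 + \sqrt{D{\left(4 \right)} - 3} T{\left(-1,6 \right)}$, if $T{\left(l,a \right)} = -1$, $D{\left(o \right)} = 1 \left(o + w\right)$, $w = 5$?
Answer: $7 - \sqrt{6} \approx 4.5505$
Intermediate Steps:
$D{\left(o \right)} = 5 + o$ ($D{\left(o \right)} = 1 \left(o + 5\right) = 1 \left(5 + o\right) = 5 + o$)
$7 + \sqrt{D{\left(4 \right)} - 3} T{\left(-1,6 \right)} = 7 + \sqrt{\left(5 + 4\right) - 3} \left(-1\right) = 7 + \sqrt{9 - 3} \left(-1\right) = 7 + \sqrt{6} \left(-1\right) = 7 - \sqrt{6}$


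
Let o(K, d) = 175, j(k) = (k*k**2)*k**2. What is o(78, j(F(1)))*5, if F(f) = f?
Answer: 875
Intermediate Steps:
j(k) = k**5 (j(k) = k**3*k**2 = k**5)
o(78, j(F(1)))*5 = 175*5 = 875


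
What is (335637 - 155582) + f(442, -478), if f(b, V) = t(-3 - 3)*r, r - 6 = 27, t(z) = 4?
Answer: 180187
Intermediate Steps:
r = 33 (r = 6 + 27 = 33)
f(b, V) = 132 (f(b, V) = 4*33 = 132)
(335637 - 155582) + f(442, -478) = (335637 - 155582) + 132 = 180055 + 132 = 180187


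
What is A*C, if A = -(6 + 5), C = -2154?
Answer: 23694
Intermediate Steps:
A = -11 (A = -1*11 = -11)
A*C = -11*(-2154) = 23694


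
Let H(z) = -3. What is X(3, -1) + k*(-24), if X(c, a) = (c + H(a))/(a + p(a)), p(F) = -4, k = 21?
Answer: -504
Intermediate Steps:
X(c, a) = (-3 + c)/(-4 + a) (X(c, a) = (c - 3)/(a - 4) = (-3 + c)/(-4 + a))
X(3, -1) + k*(-24) = (-3 + 3)/(-4 - 1) + 21*(-24) = 0/(-5) - 504 = -⅕*0 - 504 = 0 - 504 = -504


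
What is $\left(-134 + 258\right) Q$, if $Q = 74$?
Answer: $9176$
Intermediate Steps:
$\left(-134 + 258\right) Q = \left(-134 + 258\right) 74 = 124 \cdot 74 = 9176$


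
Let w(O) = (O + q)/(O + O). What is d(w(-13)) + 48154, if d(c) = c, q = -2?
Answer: 1252019/26 ≈ 48155.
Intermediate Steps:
w(O) = (-2 + O)/(2*O) (w(O) = (O - 2)/(O + O) = (-2 + O)/((2*O)) = (-2 + O)*(1/(2*O)) = (-2 + O)/(2*O))
d(w(-13)) + 48154 = (½)*(-2 - 13)/(-13) + 48154 = (½)*(-1/13)*(-15) + 48154 = 15/26 + 48154 = 1252019/26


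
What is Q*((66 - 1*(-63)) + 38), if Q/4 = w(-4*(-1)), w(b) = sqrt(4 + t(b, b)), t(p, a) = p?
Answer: 1336*sqrt(2) ≈ 1889.4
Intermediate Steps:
w(b) = sqrt(4 + b)
Q = 8*sqrt(2) (Q = 4*sqrt(4 - 4*(-1)) = 4*sqrt(4 + 4) = 4*sqrt(8) = 4*(2*sqrt(2)) = 8*sqrt(2) ≈ 11.314)
Q*((66 - 1*(-63)) + 38) = (8*sqrt(2))*((66 - 1*(-63)) + 38) = (8*sqrt(2))*((66 + 63) + 38) = (8*sqrt(2))*(129 + 38) = (8*sqrt(2))*167 = 1336*sqrt(2)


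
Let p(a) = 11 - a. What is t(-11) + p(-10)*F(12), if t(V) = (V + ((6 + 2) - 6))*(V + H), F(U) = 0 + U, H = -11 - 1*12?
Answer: 558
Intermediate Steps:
H = -23 (H = -11 - 12 = -23)
F(U) = U
t(V) = (-23 + V)*(2 + V) (t(V) = (V + ((6 + 2) - 6))*(V - 23) = (V + (8 - 6))*(-23 + V) = (V + 2)*(-23 + V) = (2 + V)*(-23 + V) = (-23 + V)*(2 + V))
t(-11) + p(-10)*F(12) = (-46 + (-11)² - 21*(-11)) + (11 - 1*(-10))*12 = (-46 + 121 + 231) + (11 + 10)*12 = 306 + 21*12 = 306 + 252 = 558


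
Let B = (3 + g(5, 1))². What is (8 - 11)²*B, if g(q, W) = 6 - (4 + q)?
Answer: 0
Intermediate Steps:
g(q, W) = 2 - q (g(q, W) = 6 + (-4 - q) = 2 - q)
B = 0 (B = (3 + (2 - 1*5))² = (3 + (2 - 5))² = (3 - 3)² = 0² = 0)
(8 - 11)²*B = (8 - 11)²*0 = (-3)²*0 = 9*0 = 0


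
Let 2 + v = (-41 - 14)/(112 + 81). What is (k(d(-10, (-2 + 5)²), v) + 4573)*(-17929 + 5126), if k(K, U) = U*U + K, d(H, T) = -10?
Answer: -2178579835404/37249 ≈ -5.8487e+7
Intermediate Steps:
v = -441/193 (v = -2 + (-41 - 14)/(112 + 81) = -2 - 55/193 = -441/193 ≈ -2.2850)
k(K, U) = K + U² (k(K, U) = U² + K = K + U²)
(k(d(-10, (-2 + 5)²), v) + 4573)*(-17929 + 5126) = ((-10 + (-441/193)²) + 4573)*(-17929 + 5126) = ((-10 + 194481/37249) + 4573)*(-12803) = (-178009/37249 + 4573)*(-12803) = (170161668/37249)*(-12803) = -2178579835404/37249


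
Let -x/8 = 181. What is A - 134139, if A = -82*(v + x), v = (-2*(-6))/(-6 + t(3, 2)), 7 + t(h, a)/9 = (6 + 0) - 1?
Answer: -15362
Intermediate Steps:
x = -1448 (x = -8*181 = -1448)
t(h, a) = -18 (t(h, a) = -63 + 9*((6 + 0) - 1) = -63 + 9*(6 - 1) = -63 + 9*5 = -63 + 45 = -18)
v = -1/2 (v = (-2*(-6))/(-6 - 18) = 12/(-24) = 12*(-1/24) = -1/2 ≈ -0.50000)
A = 118777 (A = -82*(-1/2 - 1448) = -82*(-2897/2) = 118777)
A - 134139 = 118777 - 134139 = -15362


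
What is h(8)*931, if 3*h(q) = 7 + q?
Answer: 4655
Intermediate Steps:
h(q) = 7/3 + q/3 (h(q) = (7 + q)/3 = 7/3 + q/3)
h(8)*931 = (7/3 + (1/3)*8)*931 = (7/3 + 8/3)*931 = 5*931 = 4655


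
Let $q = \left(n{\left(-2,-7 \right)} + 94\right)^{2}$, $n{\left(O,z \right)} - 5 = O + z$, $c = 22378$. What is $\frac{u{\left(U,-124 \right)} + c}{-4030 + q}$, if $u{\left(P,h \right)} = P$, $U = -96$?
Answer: $\frac{11141}{2035} \approx 5.4747$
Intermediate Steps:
$n{\left(O,z \right)} = 5 + O + z$ ($n{\left(O,z \right)} = 5 + \left(O + z\right) = 5 + O + z$)
$q = 8100$ ($q = \left(\left(5 - 2 - 7\right) + 94\right)^{2} = \left(-4 + 94\right)^{2} = 90^{2} = 8100$)
$\frac{u{\left(U,-124 \right)} + c}{-4030 + q} = \frac{-96 + 22378}{-4030 + 8100} = \frac{22282}{4070} = 22282 \cdot \frac{1}{4070} = \frac{11141}{2035}$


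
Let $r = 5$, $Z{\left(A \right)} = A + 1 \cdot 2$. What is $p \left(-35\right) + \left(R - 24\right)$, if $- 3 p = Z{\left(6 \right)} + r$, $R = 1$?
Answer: $\frac{386}{3} \approx 128.67$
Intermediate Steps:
$Z{\left(A \right)} = 2 + A$ ($Z{\left(A \right)} = A + 2 = 2 + A$)
$p = - \frac{13}{3}$ ($p = - \frac{\left(2 + 6\right) + 5}{3} = - \frac{8 + 5}{3} = \left(- \frac{1}{3}\right) 13 = - \frac{13}{3} \approx -4.3333$)
$p \left(-35\right) + \left(R - 24\right) = \left(- \frac{13}{3}\right) \left(-35\right) + \left(1 - 24\right) = \frac{455}{3} + \left(1 - 24\right) = \frac{455}{3} - 23 = \frac{386}{3}$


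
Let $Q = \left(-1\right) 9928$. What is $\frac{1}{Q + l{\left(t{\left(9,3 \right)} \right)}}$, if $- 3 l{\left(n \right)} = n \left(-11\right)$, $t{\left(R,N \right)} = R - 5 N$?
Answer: $- \frac{1}{9950} \approx -0.0001005$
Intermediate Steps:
$Q = -9928$
$t{\left(R,N \right)} = R - 5 N$
$l{\left(n \right)} = \frac{11 n}{3}$ ($l{\left(n \right)} = - \frac{n \left(-11\right)}{3} = - \frac{\left(-11\right) n}{3} = \frac{11 n}{3}$)
$\frac{1}{Q + l{\left(t{\left(9,3 \right)} \right)}} = \frac{1}{-9928 + \frac{11 \left(9 - 15\right)}{3}} = \frac{1}{-9928 + \frac{11}{3} \left(-6\right)} = \frac{1}{-9928 - 22} = \frac{1}{-9950} = - \frac{1}{9950}$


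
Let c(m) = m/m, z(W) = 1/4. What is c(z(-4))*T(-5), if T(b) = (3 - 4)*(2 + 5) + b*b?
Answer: 18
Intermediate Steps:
z(W) = ¼
c(m) = 1
T(b) = -7 + b² (T(b) = -1*7 + b² = -7 + b²)
c(z(-4))*T(-5) = 1*(-7 + (-5)²) = 1*(-7 + 25) = 1*18 = 18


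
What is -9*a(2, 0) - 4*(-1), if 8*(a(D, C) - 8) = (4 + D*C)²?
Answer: -86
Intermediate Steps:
a(D, C) = 8 + (4 + C*D)²/8 (a(D, C) = 8 + (4 + D*C)²/8 = 8 + (4 + C*D)²/8)
-9*a(2, 0) - 4*(-1) = -9*(8 + (4 + 0*2)²/8) - 4*(-1) = -9*(8 + (4 + 0)²/8) + 4 = -9*(8 + (⅛)*4²) + 4 = -9*(8 + (⅛)*16) + 4 = -9*(8 + 2) + 4 = -9*10 + 4 = -90 + 4 = -86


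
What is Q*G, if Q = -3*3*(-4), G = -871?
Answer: -31356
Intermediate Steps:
Q = 36 (Q = -9*(-4) = 36)
Q*G = 36*(-871) = -31356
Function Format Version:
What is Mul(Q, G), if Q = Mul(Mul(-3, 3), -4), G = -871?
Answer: -31356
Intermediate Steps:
Q = 36 (Q = Mul(-9, -4) = 36)
Mul(Q, G) = Mul(36, -871) = -31356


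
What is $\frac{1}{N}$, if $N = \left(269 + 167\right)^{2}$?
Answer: $\frac{1}{190096} \approx 5.2605 \cdot 10^{-6}$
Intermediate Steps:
$N = 190096$ ($N = 436^{2} = 190096$)
$\frac{1}{N} = \frac{1}{190096}$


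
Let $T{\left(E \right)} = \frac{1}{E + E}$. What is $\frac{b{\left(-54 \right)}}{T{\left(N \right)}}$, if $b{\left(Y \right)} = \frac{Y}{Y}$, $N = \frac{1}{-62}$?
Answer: $- \frac{1}{31} \approx -0.032258$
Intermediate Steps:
$N = - \frac{1}{62} \approx -0.016129$
$T{\left(E \right)} = \frac{1}{2 E}$
$b{\left(Y \right)} = 1$
$\frac{b{\left(-54 \right)}}{T{\left(N \right)}} = 1 \frac{1}{\frac{1}{2} \frac{1}{- \frac{1}{62}}} = 1 \frac{1}{\frac{1}{2} \left(-62\right)} = 1 \frac{1}{-31} = 1 \left(- \frac{1}{31}\right) = - \frac{1}{31}$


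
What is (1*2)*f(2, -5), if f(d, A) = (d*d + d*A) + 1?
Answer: -10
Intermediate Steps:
f(d, A) = 1 + d**2 + A*d (f(d, A) = (d**2 + A*d) + 1 = 1 + d**2 + A*d)
(1*2)*f(2, -5) = (1*2)*(1 + 2**2 - 5*2) = 2*(1 + 4 - 10) = 2*(-5) = -10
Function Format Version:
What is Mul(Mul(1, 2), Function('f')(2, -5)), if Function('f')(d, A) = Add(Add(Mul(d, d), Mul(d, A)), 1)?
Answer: -10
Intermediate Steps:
Function('f')(d, A) = Add(1, Pow(d, 2), Mul(A, d)) (Function('f')(d, A) = Add(Add(Pow(d, 2), Mul(A, d)), 1) = Add(1, Pow(d, 2), Mul(A, d)))
Mul(Mul(1, 2), Function('f')(2, -5)) = Mul(Mul(1, 2), Add(1, Pow(2, 2), Mul(-5, 2))) = Mul(2, Add(1, 4, -10)) = Mul(2, -5) = -10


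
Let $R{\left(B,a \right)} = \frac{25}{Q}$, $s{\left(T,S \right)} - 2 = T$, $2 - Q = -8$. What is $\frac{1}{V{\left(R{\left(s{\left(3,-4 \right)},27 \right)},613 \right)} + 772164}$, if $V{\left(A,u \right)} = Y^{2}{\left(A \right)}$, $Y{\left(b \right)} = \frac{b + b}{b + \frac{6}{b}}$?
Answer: $\frac{2401}{1853968264} \approx 1.2951 \cdot 10^{-6}$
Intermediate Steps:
$Q = 10$ ($Q = 2 - -8 = 2 + 8 = 10$)
$s{\left(T,S \right)} = 2 + T$
$Y{\left(b \right)} = \frac{2 b}{b + \frac{6}{b}}$
$R{\left(B,a \right)} = \frac{5}{2}$ ($R{\left(B,a \right)} = \frac{25}{10} = 25 \cdot \frac{1}{10} = \frac{5}{2}$)
$V{\left(A,u \right)} = \frac{4 A^{4}}{\left(6 + A^{2}\right)^{2}}$ ($V{\left(A,u \right)} = \left(\frac{2 A^{2}}{6 + A^{2}}\right)^{2} = \frac{4 A^{4}}{\left(6 + A^{2}\right)^{2}}$)
$\frac{1}{V{\left(R{\left(s{\left(3,-4 \right)},27 \right)},613 \right)} + 772164} = \frac{1}{\frac{4 \left(\frac{5}{2}\right)^{4}}{\left(6 + \left(\frac{5}{2}\right)^{2}\right)^{2}} + 772164} = \frac{1}{4 \cdot \frac{625}{16} \frac{1}{\left(6 + \frac{25}{4}\right)^{2}} + 772164} = \frac{1}{4 \cdot \frac{625}{16} \frac{1}{\frac{2401}{16}} + 772164} = \frac{1}{4 \cdot \frac{625}{16} \cdot \frac{16}{2401} + 772164} = \frac{1}{\frac{2500}{2401} + 772164} = \frac{1}{\frac{1853968264}{2401}} = \frac{2401}{1853968264}$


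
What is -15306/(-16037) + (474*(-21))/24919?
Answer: 221777916/399626003 ≈ 0.55496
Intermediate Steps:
-15306/(-16037) + (474*(-21))/24919 = -15306*(-1/16037) - 9954*1/24919 = 15306/16037 - 9954/24919 = 221777916/399626003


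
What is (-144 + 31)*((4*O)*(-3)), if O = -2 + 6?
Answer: 5424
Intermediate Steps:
O = 4
(-144 + 31)*((4*O)*(-3)) = (-144 + 31)*((4*4)*(-3)) = -1808*(-3) = -113*(-48) = 5424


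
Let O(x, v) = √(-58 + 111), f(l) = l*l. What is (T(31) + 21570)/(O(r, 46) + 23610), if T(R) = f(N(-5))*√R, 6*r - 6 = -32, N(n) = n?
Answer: 509267700/557432047 - 21570*√53/557432047 - 25*√1643/557432047 + 590250*√31/557432047 ≈ 0.91921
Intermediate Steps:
f(l) = l²
r = -13/3 (r = 1 + (⅙)*(-32) = 1 - 16/3 = -13/3 ≈ -4.3333)
O(x, v) = √53
T(R) = 25*√R (T(R) = (-5)²*√R = 25*√R)
(T(31) + 21570)/(O(r, 46) + 23610) = (25*√31 + 21570)/(√53 + 23610) = (21570 + 25*√31)/(23610 + √53)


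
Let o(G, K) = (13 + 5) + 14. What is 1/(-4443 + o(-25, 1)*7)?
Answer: -1/4219 ≈ -0.00023702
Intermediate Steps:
o(G, K) = 32 (o(G, K) = 18 + 14 = 32)
1/(-4443 + o(-25, 1)*7) = 1/(-4443 + 32*7) = 1/(-4443 + 224) = 1/(-4219) = -1/4219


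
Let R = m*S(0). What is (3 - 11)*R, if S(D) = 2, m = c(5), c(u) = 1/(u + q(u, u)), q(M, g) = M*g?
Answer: -8/15 ≈ -0.53333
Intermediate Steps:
c(u) = 1/(u + u²) (c(u) = 1/(u + u*u) = 1/(u + u²))
m = 1/30 (m = 1/(5*(1 + 5)) = (⅕)/6 = (⅕)*(⅙) = 1/30 ≈ 0.033333)
R = 1/15 (R = (1/30)*2 = 1/15 ≈ 0.066667)
(3 - 11)*R = (3 - 11)*(1/15) = -8*1/15 = -8/15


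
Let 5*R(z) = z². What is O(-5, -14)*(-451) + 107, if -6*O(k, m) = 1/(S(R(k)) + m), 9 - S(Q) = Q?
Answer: 5969/60 ≈ 99.483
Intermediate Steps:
R(z) = z²/5
S(Q) = 9 - Q
O(k, m) = -1/(6*(9 + m - k²/5)) (O(k, m) = -1/(6*((9 - k²/5) + m)) = -1/(6*(9 + m - k²/5)))
O(-5, -14)*(-451) + 107 = (5/(6*(-45 + (-5)² - 5*(-14))))*(-451) + 107 = (5/(6*(-45 + 25 + 70)))*(-451) + 107 = ((⅚)/50)*(-451) + 107 = ((⅚)*(1/50))*(-451) + 107 = (1/60)*(-451) + 107 = -451/60 + 107 = 5969/60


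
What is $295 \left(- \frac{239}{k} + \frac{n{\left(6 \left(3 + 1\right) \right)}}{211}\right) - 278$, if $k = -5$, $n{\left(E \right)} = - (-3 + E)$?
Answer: $\frac{2910458}{211} \approx 13794.0$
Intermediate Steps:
$n{\left(E \right)} = 3 - E$
$295 \left(- \frac{239}{k} + \frac{n{\left(6 \left(3 + 1\right) \right)}}{211}\right) - 278 = 295 \left(- \frac{239}{-5} + \frac{3 - 6 \left(3 + 1\right)}{211}\right) - 278 = 295 \left(\left(-239\right) \left(- \frac{1}{5}\right) + \left(3 - 6 \cdot 4\right) \frac{1}{211}\right) - 278 = 295 \left(\frac{239}{5} + \left(3 - 24\right) \frac{1}{211}\right) - 278 = 295 \left(\frac{239}{5} - \frac{21}{211}\right) - 278 = 295 \cdot \frac{50324}{1055} - 278 = \frac{2969116}{211} - 278 = \frac{2910458}{211}$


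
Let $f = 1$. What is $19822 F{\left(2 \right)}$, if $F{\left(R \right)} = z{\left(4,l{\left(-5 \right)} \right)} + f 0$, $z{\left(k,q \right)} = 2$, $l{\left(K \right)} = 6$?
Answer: $39644$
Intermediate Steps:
$F{\left(R \right)} = 2$ ($F{\left(R \right)} = 2 + 1 \cdot 0 = 2 + 0 = 2$)
$19822 F{\left(2 \right)} = 19822 \cdot 2 = 39644$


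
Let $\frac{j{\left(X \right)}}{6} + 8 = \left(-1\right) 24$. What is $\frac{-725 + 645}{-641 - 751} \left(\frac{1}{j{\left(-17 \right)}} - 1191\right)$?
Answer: $- \frac{1143365}{16704} \approx -68.449$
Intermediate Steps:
$j{\left(X \right)} = -192$ ($j{\left(X \right)} = -48 + 6 \left(\left(-1\right) 24\right) = -48 + 6 \left(-24\right) = -48 - 144 = -192$)
$\frac{-725 + 645}{-641 - 751} \left(\frac{1}{j{\left(-17 \right)}} - 1191\right) = \frac{-725 + 645}{-641 - 751} \left(\frac{1}{-192} - 1191\right) = - \frac{80}{-1392} \left(- \frac{1}{192} - 1191\right) = \left(-80\right) \left(- \frac{1}{1392}\right) \left(- \frac{228673}{192}\right) = \frac{5}{87} \left(- \frac{228673}{192}\right) = - \frac{1143365}{16704}$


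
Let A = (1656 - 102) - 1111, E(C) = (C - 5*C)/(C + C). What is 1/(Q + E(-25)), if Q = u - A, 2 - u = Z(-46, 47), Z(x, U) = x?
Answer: -1/397 ≈ -0.0025189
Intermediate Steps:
E(C) = -2 (E(C) = (-4*C)/((2*C)) = (-4*C)*(1/(2*C)) = -2)
A = 443 (A = 1554 - 1111 = 443)
u = 48 (u = 2 - 1*(-46) = 2 + 46 = 48)
Q = -395 (Q = 48 - 1*443 = 48 - 443 = -395)
1/(Q + E(-25)) = 1/(-395 - 2) = 1/(-397) = -1/397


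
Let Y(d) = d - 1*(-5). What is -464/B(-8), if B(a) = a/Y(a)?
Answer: -174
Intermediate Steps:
Y(d) = 5 + d (Y(d) = d + 5 = 5 + d)
B(a) = a/(5 + a)
-464/B(-8) = -464/(-8/(5 - 8)) = -464/(-8/(-3)) = -464/(-8*(-1/3)) = -464/(8/3) = (3/8)*(-464) = -174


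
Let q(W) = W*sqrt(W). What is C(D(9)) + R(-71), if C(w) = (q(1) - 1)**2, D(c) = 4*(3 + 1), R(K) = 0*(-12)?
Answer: 0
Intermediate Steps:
R(K) = 0
q(W) = W**(3/2)
D(c) = 16 (D(c) = 4*4 = 16)
C(w) = 0 (C(w) = (1**(3/2) - 1)**2 = (1 - 1)**2 = 0**2 = 0)
C(D(9)) + R(-71) = 0 + 0 = 0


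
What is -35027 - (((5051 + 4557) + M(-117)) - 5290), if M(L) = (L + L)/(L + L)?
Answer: -39346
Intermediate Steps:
M(L) = 1 (M(L) = (2*L)/((2*L)) = (2*L)*(1/(2*L)) = 1)
-35027 - (((5051 + 4557) + M(-117)) - 5290) = -35027 - (((5051 + 4557) + 1) - 5290) = -35027 - ((9608 + 1) - 5290) = -35027 - (9609 - 5290) = -35027 - 1*4319 = -35027 - 4319 = -39346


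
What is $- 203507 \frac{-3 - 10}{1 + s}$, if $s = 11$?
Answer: $\frac{2645591}{12} \approx 2.2047 \cdot 10^{5}$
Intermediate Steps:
$- 203507 \frac{-3 - 10}{1 + s} = - 203507 \frac{-3 - 10}{1 + 11} = - 203507 \left(- \frac{13}{12}\right) = - 203507 \left(\left(-13\right) \frac{1}{12}\right) = \left(-203507\right) \left(- \frac{13}{12}\right) = \frac{2645591}{12}$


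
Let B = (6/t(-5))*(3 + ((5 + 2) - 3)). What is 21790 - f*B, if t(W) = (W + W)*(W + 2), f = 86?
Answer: 108348/5 ≈ 21670.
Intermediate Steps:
t(W) = 2*W*(2 + W) (t(W) = (2*W)*(2 + W) = 2*W*(2 + W))
B = 7/5 (B = (6/((2*(-5)*(2 - 5))))*(3 + ((5 + 2) - 3)) = (6/((2*(-5)*(-3))))*(3 + (7 - 3)) = (6/30)*(3 + 4) = (6*(1/30))*7 = (⅕)*7 = 7/5 ≈ 1.4000)
21790 - f*B = 21790 - 86*7/5 = 21790 - 1*602/5 = 21790 - 602/5 = 108348/5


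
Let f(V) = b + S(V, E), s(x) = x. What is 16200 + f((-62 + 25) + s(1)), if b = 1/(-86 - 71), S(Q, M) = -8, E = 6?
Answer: 2542143/157 ≈ 16192.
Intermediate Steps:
b = -1/157 (b = 1/(-157) = -1/157 ≈ -0.0063694)
f(V) = -1257/157 (f(V) = -1/157 - 8 = -1257/157)
16200 + f((-62 + 25) + s(1)) = 16200 - 1257/157 = 2542143/157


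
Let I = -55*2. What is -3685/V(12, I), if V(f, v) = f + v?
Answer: 3685/98 ≈ 37.602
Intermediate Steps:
I = -110
-3685/V(12, I) = -3685/(12 - 110) = -3685/(-98) = -3685*(-1/98) = 3685/98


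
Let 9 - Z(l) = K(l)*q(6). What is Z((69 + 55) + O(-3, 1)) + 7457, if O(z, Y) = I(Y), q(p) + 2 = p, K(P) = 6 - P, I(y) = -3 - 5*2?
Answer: 7886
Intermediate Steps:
I(y) = -13 (I(y) = -3 - 10 = -13)
q(p) = -2 + p
O(z, Y) = -13
Z(l) = -15 + 4*l (Z(l) = 9 - (6 - l)*(-2 + 6) = 9 - (6 - l)*4 = 9 - (24 - 4*l) = 9 + (-24 + 4*l) = -15 + 4*l)
Z((69 + 55) + O(-3, 1)) + 7457 = (-15 + 4*((69 + 55) - 13)) + 7457 = (-15 + 4*(124 - 13)) + 7457 = (-15 + 4*111) + 7457 = (-15 + 444) + 7457 = 429 + 7457 = 7886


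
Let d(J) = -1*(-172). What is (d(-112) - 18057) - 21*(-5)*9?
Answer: -16940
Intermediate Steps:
d(J) = 172
(d(-112) - 18057) - 21*(-5)*9 = (172 - 18057) - 21*(-5)*9 = -17885 + 105*9 = -17885 + 945 = -16940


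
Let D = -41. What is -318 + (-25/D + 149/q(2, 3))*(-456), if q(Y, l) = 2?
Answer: -1417290/41 ≈ -34568.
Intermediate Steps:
-318 + (-25/D + 149/q(2, 3))*(-456) = -318 + (-25/(-41) + 149/2)*(-456) = -318 + (-25*(-1/41) + 149*(½))*(-456) = -318 + (25/41 + 149/2)*(-456) = -318 + (6159/82)*(-456) = -318 - 1404252/41 = -1417290/41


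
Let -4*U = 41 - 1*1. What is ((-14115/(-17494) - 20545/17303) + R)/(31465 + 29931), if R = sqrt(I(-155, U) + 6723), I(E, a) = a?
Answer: -115182385/18584488280072 + 7*sqrt(137)/61396 ≈ 0.0013283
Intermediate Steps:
U = -10 (U = -(41 - 1*1)/4 = -(41 - 1)/4 = -1/4*40 = -10)
R = 7*sqrt(137) (R = sqrt(-10 + 6723) = sqrt(6713) = 7*sqrt(137) ≈ 81.933)
((-14115/(-17494) - 20545/17303) + R)/(31465 + 29931) = ((-14115/(-17494) - 20545/17303) + 7*sqrt(137))/(31465 + 29931) = ((-14115*(-1/17494) - 20545*1/17303) + 7*sqrt(137))/61396 = ((14115/17494 - 20545/17303) + 7*sqrt(137))*(1/61396) = (-115182385/302698682 + 7*sqrt(137))*(1/61396) = -115182385/18584488280072 + 7*sqrt(137)/61396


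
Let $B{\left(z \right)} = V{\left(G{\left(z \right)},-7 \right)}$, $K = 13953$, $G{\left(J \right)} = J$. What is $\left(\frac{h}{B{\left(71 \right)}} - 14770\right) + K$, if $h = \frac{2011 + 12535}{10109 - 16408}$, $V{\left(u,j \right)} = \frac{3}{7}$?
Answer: $- \frac{15540671}{18897} \approx -822.39$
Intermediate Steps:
$V{\left(u,j \right)} = \frac{3}{7}$ ($V{\left(u,j \right)} = 3 \cdot \frac{1}{7} = \frac{3}{7}$)
$B{\left(z \right)} = \frac{3}{7}$
$h = - \frac{14546}{6299}$ ($h = \frac{14546}{-6299} = 14546 \left(- \frac{1}{6299}\right) = - \frac{14546}{6299} \approx -2.3093$)
$\left(\frac{h}{B{\left(71 \right)}} - 14770\right) + K = \left(- \frac{14546}{6299 \cdot \frac{3}{7}} - 14770\right) + 13953 = \left(\left(- \frac{14546}{6299}\right) \frac{7}{3} - 14770\right) + 13953 = \left(- \frac{101822}{18897} - 14770\right) + 13953 = - \frac{279210512}{18897} + 13953 = - \frac{15540671}{18897}$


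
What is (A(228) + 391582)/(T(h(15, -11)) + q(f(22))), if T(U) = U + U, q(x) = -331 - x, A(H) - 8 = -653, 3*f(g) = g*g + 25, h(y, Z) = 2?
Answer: -1172811/1490 ≈ -787.12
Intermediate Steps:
f(g) = 25/3 + g²/3 (f(g) = (g*g + 25)/3 = (g² + 25)/3 = (25 + g²)/3 = 25/3 + g²/3)
A(H) = -645 (A(H) = 8 - 653 = -645)
T(U) = 2*U
(A(228) + 391582)/(T(h(15, -11)) + q(f(22))) = (-645 + 391582)/(2*2 + (-331 - (25/3 + (⅓)*22²))) = 390937/(4 + (-331 - (25/3 + (⅓)*484))) = 390937/(4 + (-331 - (25/3 + 484/3))) = 390937/(4 + (-331 - 1*509/3)) = 390937/(4 + (-331 - 509/3)) = 390937/(4 - 1502/3) = 390937/(-1490/3) = 390937*(-3/1490) = -1172811/1490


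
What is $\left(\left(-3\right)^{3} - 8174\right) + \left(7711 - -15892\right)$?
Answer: $15402$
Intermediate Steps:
$\left(\left(-3\right)^{3} - 8174\right) + \left(7711 - -15892\right) = \left(-27 - 8174\right) + \left(7711 + 15892\right) = -8201 + 23603 = 15402$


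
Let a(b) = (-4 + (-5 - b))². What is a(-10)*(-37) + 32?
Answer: -5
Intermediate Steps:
a(b) = (-9 - b)²
a(-10)*(-37) + 32 = (9 - 10)²*(-37) + 32 = (-1)²*(-37) + 32 = 1*(-37) + 32 = -37 + 32 = -5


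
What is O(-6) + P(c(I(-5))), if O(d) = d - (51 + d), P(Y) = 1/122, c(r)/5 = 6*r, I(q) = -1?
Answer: -6221/122 ≈ -50.992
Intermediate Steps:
c(r) = 30*r (c(r) = 5*(6*r) = 30*r)
P(Y) = 1/122
O(d) = -51 (O(d) = d + (-51 - d) = -51)
O(-6) + P(c(I(-5))) = -51 + 1/122 = -6221/122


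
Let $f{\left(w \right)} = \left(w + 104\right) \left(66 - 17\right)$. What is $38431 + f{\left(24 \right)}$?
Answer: $44703$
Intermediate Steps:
$f{\left(w \right)} = 5096 + 49 w$ ($f{\left(w \right)} = \left(104 + w\right) 49 = 5096 + 49 w$)
$38431 + f{\left(24 \right)} = 38431 + \left(5096 + 49 \cdot 24\right) = 38431 + \left(5096 + 1176\right) = 38431 + 6272 = 44703$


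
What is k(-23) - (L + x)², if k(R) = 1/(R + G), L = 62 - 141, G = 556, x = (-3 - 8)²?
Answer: -940211/533 ≈ -1764.0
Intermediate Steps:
x = 121 (x = (-11)² = 121)
L = -79
k(R) = 1/(556 + R) (k(R) = 1/(R + 556) = 1/(556 + R))
k(-23) - (L + x)² = 1/(556 - 23) - (-79 + 121)² = 1/533 - 1*42² = 1/533 - 1*1764 = 1/533 - 1764 = -940211/533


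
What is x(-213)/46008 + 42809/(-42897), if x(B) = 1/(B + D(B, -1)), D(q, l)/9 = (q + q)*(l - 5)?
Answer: -14962720503485/14993478522072 ≈ -0.99795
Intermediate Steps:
D(q, l) = 18*q*(-5 + l) (D(q, l) = 9*((q + q)*(l - 5)) = 9*((2*q)*(-5 + l)) = 9*(2*q*(-5 + l)) = 18*q*(-5 + l))
x(B) = -1/(107*B) (x(B) = 1/(B + 18*B*(-5 - 1)) = 1/(B + 18*B*(-6)) = 1/(B - 108*B) = 1/(-107*B) = -1/(107*B))
x(-213)/46008 + 42809/(-42897) = -1/107/(-213)/46008 + 42809/(-42897) = -1/107*(-1/213)*(1/46008) + 42809*(-1/42897) = (1/22791)*(1/46008) - 42809/42897 = 1/1048568328 - 42809/42897 = -14962720503485/14993478522072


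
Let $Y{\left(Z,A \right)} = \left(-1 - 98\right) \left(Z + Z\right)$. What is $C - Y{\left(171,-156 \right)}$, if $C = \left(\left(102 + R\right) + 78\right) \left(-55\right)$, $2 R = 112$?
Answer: $20878$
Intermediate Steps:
$R = 56$ ($R = \frac{1}{2} \cdot 112 = 56$)
$Y{\left(Z,A \right)} = - 198 Z$ ($Y{\left(Z,A \right)} = - 99 \cdot 2 Z = - 198 Z$)
$C = -12980$ ($C = \left(\left(102 + 56\right) + 78\right) \left(-55\right) = \left(158 + 78\right) \left(-55\right) = 236 \left(-55\right) = -12980$)
$C - Y{\left(171,-156 \right)} = -12980 - \left(-198\right) 171 = -12980 - -33858 = -12980 + 33858 = 20878$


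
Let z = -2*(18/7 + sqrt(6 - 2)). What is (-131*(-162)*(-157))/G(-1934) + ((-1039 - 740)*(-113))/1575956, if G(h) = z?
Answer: 4594499997837/12607648 ≈ 3.6442e+5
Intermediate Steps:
z = -64/7 (z = -2*(18*(1/7) + sqrt(4)) = -2*(18/7 + 2) = -2*32/7 = -64/7 ≈ -9.1429)
G(h) = -64/7
(-131*(-162)*(-157))/G(-1934) + ((-1039 - 740)*(-113))/1575956 = (-131*(-162)*(-157))/(-64/7) + ((-1039 - 740)*(-113))/1575956 = (21222*(-157))*(-7/64) - 1779*(-113)*(1/1575956) = -3331854*(-7/64) + 201027*(1/1575956) = 11661489/32 + 201027/1575956 = 4594499997837/12607648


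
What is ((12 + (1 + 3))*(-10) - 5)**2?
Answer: 27225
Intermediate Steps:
((12 + (1 + 3))*(-10) - 5)**2 = ((12 + 4)*(-10) - 5)**2 = (16*(-10) - 5)**2 = (-160 - 5)**2 = (-165)**2 = 27225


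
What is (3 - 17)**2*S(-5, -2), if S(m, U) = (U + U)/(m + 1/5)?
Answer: 490/3 ≈ 163.33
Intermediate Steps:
S(m, U) = 2*U/(1/5 + m) (S(m, U) = (2*U)/(m + 1*(1/5)) = (2*U)/(m + 1/5) = (2*U)/(1/5 + m) = 2*U/(1/5 + m))
(3 - 17)**2*S(-5, -2) = (3 - 17)**2*(10*(-2)/(1 + 5*(-5))) = (-14)**2*(10*(-2)/(1 - 25)) = 196*(10*(-2)/(-24)) = 196*(10*(-2)*(-1/24)) = 196*(5/6) = 490/3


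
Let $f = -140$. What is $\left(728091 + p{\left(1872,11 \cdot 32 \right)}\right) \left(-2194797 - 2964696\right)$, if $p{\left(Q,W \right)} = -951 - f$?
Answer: $-3752396069040$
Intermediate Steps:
$p{\left(Q,W \right)} = -811$ ($p{\left(Q,W \right)} = -951 - -140 = -951 + 140 = -811$)
$\left(728091 + p{\left(1872,11 \cdot 32 \right)}\right) \left(-2194797 - 2964696\right) = \left(728091 - 811\right) \left(-2194797 - 2964696\right) = 727280 \left(-5159493\right) = -3752396069040$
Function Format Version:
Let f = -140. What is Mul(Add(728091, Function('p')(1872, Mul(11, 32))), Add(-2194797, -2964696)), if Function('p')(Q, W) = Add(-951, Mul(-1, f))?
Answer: -3752396069040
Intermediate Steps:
Function('p')(Q, W) = -811 (Function('p')(Q, W) = Add(-951, Mul(-1, -140)) = Add(-951, 140) = -811)
Mul(Add(728091, Function('p')(1872, Mul(11, 32))), Add(-2194797, -2964696)) = Mul(Add(728091, -811), Add(-2194797, -2964696)) = Mul(727280, -5159493) = -3752396069040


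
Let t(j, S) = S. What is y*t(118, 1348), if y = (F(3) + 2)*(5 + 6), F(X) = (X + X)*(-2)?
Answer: -148280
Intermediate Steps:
F(X) = -4*X (F(X) = (2*X)*(-2) = -4*X)
y = -110 (y = (-4*3 + 2)*(5 + 6) = (-12 + 2)*11 = -10*11 = -110)
y*t(118, 1348) = -110*1348 = -148280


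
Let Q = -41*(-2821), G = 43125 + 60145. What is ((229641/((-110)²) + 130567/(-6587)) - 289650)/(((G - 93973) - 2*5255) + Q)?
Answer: -23085954270433/9121814609600 ≈ -2.5308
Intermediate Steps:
G = 103270
Q = 115661
((229641/((-110)²) + 130567/(-6587)) - 289650)/(((G - 93973) - 2*5255) + Q) = ((229641/((-110)²) + 130567/(-6587)) - 289650)/(((103270 - 93973) - 2*5255) + 115661) = ((229641/12100 + 130567*(-1/6587)) - 289650)/((9297 - 10510) + 115661) = ((229641*(1/12100) - 130567/6587) - 289650)/(-1213 + 115661) = ((229641/12100 - 130567/6587) - 289650)/114448 = (-67215433/79702700 - 289650)*(1/114448) = -23085954270433/79702700*1/114448 = -23085954270433/9121814609600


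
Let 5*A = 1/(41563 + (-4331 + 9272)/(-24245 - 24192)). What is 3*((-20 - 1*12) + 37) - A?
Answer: 150988608313/10065910450 ≈ 15.000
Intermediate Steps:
A = 48437/10065910450 (A = 1/(5*(41563 + (-4331 + 9272)/(-24245 - 24192))) = 1/(5*(41563 + 4941/(-48437))) = 1/(5*(41563 + 4941*(-1/48437))) = 1/(5*(41563 - 4941/48437)) = 1/(5*(2013182090/48437)) = (1/5)*(48437/2013182090) = 48437/10065910450 ≈ 4.8120e-6)
3*((-20 - 1*12) + 37) - A = 3*((-20 - 1*12) + 37) - 1*48437/10065910450 = 3*((-20 - 12) + 37) - 48437/10065910450 = 3*(-32 + 37) - 48437/10065910450 = 3*5 - 48437/10065910450 = 15 - 48437/10065910450 = 150988608313/10065910450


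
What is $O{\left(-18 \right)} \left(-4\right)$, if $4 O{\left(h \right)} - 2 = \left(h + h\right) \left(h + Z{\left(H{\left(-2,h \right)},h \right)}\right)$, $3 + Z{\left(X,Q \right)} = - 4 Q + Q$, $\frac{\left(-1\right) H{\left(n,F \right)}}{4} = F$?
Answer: $1186$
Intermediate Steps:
$H{\left(n,F \right)} = - 4 F$
$Z{\left(X,Q \right)} = -3 - 3 Q$ ($Z{\left(X,Q \right)} = -3 + \left(- 4 Q + Q\right) = -3 - 3 Q$)
$O{\left(h \right)} = \frac{1}{2} + \frac{h \left(-3 - 2 h\right)}{2}$ ($O{\left(h \right)} = \frac{1}{2} + \frac{\left(h + h\right) \left(h - \left(3 + 3 h\right)\right)}{4} = \frac{1}{2} + \frac{2 h \left(-3 - 2 h\right)}{4} = \frac{1}{2} + \frac{h \left(-3 - 2 h\right)}{2}$)
$O{\left(-18 \right)} \left(-4\right) = \left(\frac{1}{2} - \left(-18\right)^{2} - -27\right) \left(-4\right) = \left(\frac{1}{2} - 324 + 27\right) \left(-4\right) = \left(- \frac{593}{2}\right) \left(-4\right) = 1186$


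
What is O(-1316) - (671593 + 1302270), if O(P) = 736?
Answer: -1973127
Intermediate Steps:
O(-1316) - (671593 + 1302270) = 736 - (671593 + 1302270) = 736 - 1*1973863 = 736 - 1973863 = -1973127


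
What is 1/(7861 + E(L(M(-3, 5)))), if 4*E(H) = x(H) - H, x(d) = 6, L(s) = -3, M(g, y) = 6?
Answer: 4/31453 ≈ 0.00012717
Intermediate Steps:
E(H) = 3/2 - H/4 (E(H) = (6 - H)/4 = 3/2 - H/4)
1/(7861 + E(L(M(-3, 5)))) = 1/(7861 + (3/2 - ¼*(-3))) = 1/(7861 + (3/2 + ¾)) = 1/(7861 + 9/4) = 1/(31453/4) = 4/31453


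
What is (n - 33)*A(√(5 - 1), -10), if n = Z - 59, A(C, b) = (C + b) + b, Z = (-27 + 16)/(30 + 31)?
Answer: 101214/61 ≈ 1659.2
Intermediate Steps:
Z = -11/61 ≈ -0.18033
A(C, b) = C + 2*b
n = -3610/61 (n = -11/61 - 59 = -3610/61 ≈ -59.180)
(n - 33)*A(√(5 - 1), -10) = (-3610/61 - 33)*(√(5 - 1) + 2*(-10)) = -5623*(√4 - 20)/61 = -5623*(2 - 20)/61 = -5623/61*(-18) = 101214/61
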